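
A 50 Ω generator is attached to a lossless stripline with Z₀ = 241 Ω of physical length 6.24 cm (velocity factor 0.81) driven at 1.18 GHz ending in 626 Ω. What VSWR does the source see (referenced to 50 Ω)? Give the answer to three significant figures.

VSWR ≈ 3.17

λ = v/f = 0.81·c / 1.18 GHz = 0.206 m
βl = 2π·l/λ = 2π × 0.303 = 109°
tan(βl) = -2.89
Z_in = Z_0·(Z_L + jZ_0·tanβl)/(Z_0 + jZ_L·tanβl) = 102 + j69.8 Ω
Γ_s = (Z_in − Z_s)/(Z_in + Z_s) = (52.1 + j69.8)/(152 + j69.8), |Γ_s| = 0.52
VSWR = (1 + |Γ_s|)/(1 − |Γ_s|)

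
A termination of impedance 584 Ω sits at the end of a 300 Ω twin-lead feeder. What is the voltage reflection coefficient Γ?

Γ = (Z_L − Z_0)/(Z_L + Z_0) = (584 − 300)/(584 + 300) = 284/884

Γ = 0.321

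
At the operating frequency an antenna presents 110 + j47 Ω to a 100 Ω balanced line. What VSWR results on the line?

Γ = (Z_L − Z_0)/(Z_L + Z_0) = (10 + j47)/(210 + j47)
|Γ| = 48.1/215 = 0.223
VSWR = (1 + |Γ|)/(1 − |Γ|) = 1.22/0.777

VSWR ≈ 1.57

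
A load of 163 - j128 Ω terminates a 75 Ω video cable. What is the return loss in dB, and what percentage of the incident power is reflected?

Γ = (88 − j128)/(238 − j128), |Γ| = 0.575
RL = −20·log₁₀(0.575) = 4.81 dB
P_refl/P_inc = |Γ|² = 0.33

RL ≈ 4.81 dB; 33% of incident power reflected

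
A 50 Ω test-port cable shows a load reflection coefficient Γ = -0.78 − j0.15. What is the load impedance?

Z_L ≈ 5.78 − j4.7 Ω

Z_L = Z_0·(1 + Γ)/(1 − Γ) = 50·(0.22 − j0.15)/(1.78 + j0.15)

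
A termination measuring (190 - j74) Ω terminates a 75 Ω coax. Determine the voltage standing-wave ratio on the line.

Γ = (Z_L − Z_0)/(Z_L + Z_0) = (115 − j74)/(265 − j74)
|Γ| = 137/275 = 0.497
VSWR = (1 + |Γ|)/(1 − |Γ|) = 1.5/0.503

VSWR ≈ 2.98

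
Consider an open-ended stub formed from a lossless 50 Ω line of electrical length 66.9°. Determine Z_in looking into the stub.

tan(βl) = 2.34
For an open-ended stub, Z_in = −jZ_0·cot(βl) = −jZ_0/tan(βl)

Z_in ≈ −j21.3 Ω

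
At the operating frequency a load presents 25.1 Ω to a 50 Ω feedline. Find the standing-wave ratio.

VSWR ≈ 1.99

Γ = (25.1 − 50)/(25.1 + 50) = -0.332
VSWR = (1 + 0.332)/(1 − 0.332)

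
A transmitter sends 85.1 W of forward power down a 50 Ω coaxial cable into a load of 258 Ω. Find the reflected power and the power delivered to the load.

P_reflected ≈ 38.8 W; P_delivered ≈ 46.3 W

Γ = (258 − 50)/(258 + 50) = 0.675
|Γ|² = 0.456
P_refl = |Γ|²·P_inc = 38.8 W, P_del = (1 − |Γ|²)·P_inc = 46.3 W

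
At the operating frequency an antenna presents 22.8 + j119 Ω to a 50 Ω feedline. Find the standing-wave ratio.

Γ = (Z_L − Z_0)/(Z_L + Z_0) = (-27.2 + j119)/(72.8 + j119)
|Γ| = 122/140 = 0.875
VSWR = (1 + |Γ|)/(1 − |Γ|) = 1.88/0.125

VSWR ≈ 15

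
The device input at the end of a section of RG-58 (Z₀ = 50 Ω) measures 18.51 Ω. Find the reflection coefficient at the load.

Γ = -0.46

Γ = (Z_L − Z_0)/(Z_L + Z_0) = (18.51 − 50)/(18.51 + 50) = -31.49/68.51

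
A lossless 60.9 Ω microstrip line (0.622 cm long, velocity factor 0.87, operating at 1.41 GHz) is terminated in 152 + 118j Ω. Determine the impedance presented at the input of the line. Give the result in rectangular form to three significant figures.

Z_in ≈ 253 − j7.45 Ω

λ = v/f = 0.87·c / 1.41 GHz = 0.185 m
βl = 2π·l/λ = 2π × 0.0336 = 12.1°
tan(βl) = tan(12.1°) = 0.214
Z_in = Z_0·(Z_L + jZ_0·tanβl)/(Z_0 + jZ_L·tanβl)
     = 60.9·(152 + j131)/(35.6 + j32.6)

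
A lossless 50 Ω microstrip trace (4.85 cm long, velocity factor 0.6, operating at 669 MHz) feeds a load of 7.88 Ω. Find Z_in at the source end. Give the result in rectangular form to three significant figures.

Z_in ≈ 39.3 + j93.5 Ω

λ = v/f = 0.6·c / 669 MHz = 0.269 m
βl = 2π·l/λ = 2π × 0.18 = 64.9°
tan(βl) = tan(64.9°) = 2.13
Z_in = Z_0·(Z_L + jZ_0·tanβl)/(Z_0 + jZ_L·tanβl)
     = 50·(7.88 + j107)/(50 + j16.8)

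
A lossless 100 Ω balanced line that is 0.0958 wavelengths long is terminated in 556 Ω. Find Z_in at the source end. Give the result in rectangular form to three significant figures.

βl = 2π × 0.0958 = 34.5°
tan(βl) = tan(34.5°) = 0.687
Z_in = Z_0·(Z_L + jZ_0·tanβl)/(Z_0 + jZ_L·tanβl)
     = 100·(556 + j68.7)/(100 + j382)

Z_in ≈ 52.5 − j132 Ω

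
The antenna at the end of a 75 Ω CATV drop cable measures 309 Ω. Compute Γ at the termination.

Γ = (Z_L − Z_0)/(Z_L + Z_0) = (309 − 75)/(309 + 75) = 234/384

Γ = 0.609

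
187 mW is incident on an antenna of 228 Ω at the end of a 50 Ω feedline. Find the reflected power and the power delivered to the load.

Γ = (228 − 50)/(228 + 50) = 0.64
|Γ|² = 0.41
P_refl = |Γ|²·P_inc = 76.7 mW, P_del = (1 − |Γ|²)·P_inc = 110 mW

P_reflected ≈ 76.7 mW; P_delivered ≈ 110 mW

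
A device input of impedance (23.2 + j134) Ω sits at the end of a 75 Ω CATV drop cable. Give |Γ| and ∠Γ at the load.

Γ ≈ 0.865 ∠ 57.4°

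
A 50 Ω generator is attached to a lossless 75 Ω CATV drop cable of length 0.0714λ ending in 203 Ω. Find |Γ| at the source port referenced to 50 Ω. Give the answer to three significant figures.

βl = 2π × 0.0714 = 25.7°
tan(βl) = 0.481
Z_in = Z_0·(Z_L + jZ_0·tanβl)/(Z_0 + jZ_L·tanβl) = 92.7 − j84.7 Ω
Γ_s = (Z_in − Z_s)/(Z_in + Z_s) = (42.7 − j84.7)/(143 − j84.7), |Γ_s| = 0.571

|Γ| ≈ 0.571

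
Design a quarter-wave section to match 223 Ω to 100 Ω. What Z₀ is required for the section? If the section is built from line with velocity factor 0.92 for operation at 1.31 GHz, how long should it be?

Z_qwt ≈ 149 Ω; length ≈ 5.27 cm

Z_qwt = √(Z_0·R_L) = √(100 × 223) = √22300
λ = 0.92·c/f = 0.211 m, so l = λ/4 = 0.0527 m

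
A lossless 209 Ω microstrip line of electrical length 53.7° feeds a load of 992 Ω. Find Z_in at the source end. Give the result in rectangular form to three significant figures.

Z_in ≈ 66.2 − j143 Ω

tan(βl) = tan(53.7°) = 1.36
Z_in = Z_0·(Z_L + jZ_0·tanβl)/(Z_0 + jZ_L·tanβl)
     = 209·(992 + j285)/(209 + j1350)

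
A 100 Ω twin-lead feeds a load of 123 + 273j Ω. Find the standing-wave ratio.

Γ = (Z_L − Z_0)/(Z_L + Z_0) = (23 + j273)/(223 + j273)
|Γ| = 274/353 = 0.777
VSWR = (1 + |Γ|)/(1 − |Γ|) = 1.78/0.223

VSWR ≈ 7.98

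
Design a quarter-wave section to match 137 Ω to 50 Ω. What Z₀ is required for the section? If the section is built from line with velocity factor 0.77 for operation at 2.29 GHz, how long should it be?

Z_qwt ≈ 82.8 Ω; length ≈ 2.52 cm

Z_qwt = √(Z_0·R_L) = √(50 × 137) = √6850
λ = 0.77·c/f = 0.101 m, so l = λ/4 = 0.0252 m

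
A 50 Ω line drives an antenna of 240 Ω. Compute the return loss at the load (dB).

RL ≈ 3.67 dB

Γ = (240 − 50)/(240 + 50) = 0.655
RL = −20·log₁₀|Γ| = −20·log₁₀(0.655)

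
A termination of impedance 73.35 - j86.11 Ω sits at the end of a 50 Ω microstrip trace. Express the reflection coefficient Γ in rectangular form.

Γ ≈ 0.455 − j0.381

Γ = (Z_L − Z_0)/(Z_L + Z_0) = (23.35 − j86.11)/(123.3 − j86.11)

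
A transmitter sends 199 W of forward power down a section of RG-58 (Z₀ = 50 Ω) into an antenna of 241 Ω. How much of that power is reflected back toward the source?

Γ = (241 − 50)/(241 + 50) = 0.656
|Γ|² = 0.431
P_refl = |Γ|²·P_inc = 85.7 W, P_del = (1 − |Γ|²)·P_inc = 113 W

P_reflected ≈ 85.7 W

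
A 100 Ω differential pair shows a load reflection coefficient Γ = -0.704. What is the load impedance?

Z_L = Z_0·(1 + Γ)/(1 − Γ) = 100·(0.296)/(1.7)

Z_L ≈ 17.4 Ω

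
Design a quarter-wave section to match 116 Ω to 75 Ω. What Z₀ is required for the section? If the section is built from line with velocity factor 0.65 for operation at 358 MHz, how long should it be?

Z_qwt ≈ 93.3 Ω; length ≈ 13.6 cm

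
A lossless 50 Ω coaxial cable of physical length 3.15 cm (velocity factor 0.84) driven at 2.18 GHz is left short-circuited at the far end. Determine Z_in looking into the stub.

λ = v/f = 0.84·c / 2.18 GHz = 0.116 m
βl = 2π·l/λ = 2π × 0.272 = 98.1°
tan(βl) = -7.03
For a short-circuited stub, Z_in = jZ_0·tan(βl)

Z_in ≈ −j351 Ω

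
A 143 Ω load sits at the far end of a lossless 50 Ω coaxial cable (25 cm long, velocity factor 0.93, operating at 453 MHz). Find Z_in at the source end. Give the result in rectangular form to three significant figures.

Z_in ≈ 44.3 + j51.4 Ω

λ = v/f = 0.93·c / 453 MHz = 0.616 m
βl = 2π·l/λ = 2π × 0.406 = 146°
tan(βl) = tan(146°) = -0.671
Z_in = Z_0·(Z_L + jZ_0·tanβl)/(Z_0 + jZ_L·tanβl)
     = 50·(143 − j33.6)/(50 − j96)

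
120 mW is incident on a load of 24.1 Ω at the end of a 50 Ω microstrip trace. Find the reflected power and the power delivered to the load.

Γ = (24.1 − 50)/(24.1 + 50) = -0.35
|Γ|² = 0.122
P_refl = |Γ|²·P_inc = 14.7 mW, P_del = (1 − |Γ|²)·P_inc = 105 mW

P_reflected ≈ 14.7 mW; P_delivered ≈ 105 mW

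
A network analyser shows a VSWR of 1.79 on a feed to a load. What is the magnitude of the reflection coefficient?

|Γ| = (S − 1)/(S + 1) = (1.79 − 1)/(1.79 + 1) = 0.79/2.79

|Γ| ≈ 0.283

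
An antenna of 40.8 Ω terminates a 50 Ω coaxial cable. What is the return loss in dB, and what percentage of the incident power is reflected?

Γ = (40.8 − 50)/(40.8 + 50) = -0.101
RL = −20·log₁₀(0.101) = 19.9 dB
P_refl/P_inc = |Γ|² = 0.0103

RL ≈ 19.9 dB; 1.03% of incident power reflected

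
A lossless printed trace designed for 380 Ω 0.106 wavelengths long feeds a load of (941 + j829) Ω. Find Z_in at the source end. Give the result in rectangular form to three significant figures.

βl = 2π × 0.106 = 38.2°
tan(βl) = tan(38.2°) = 0.786
Z_in = Z_0·(Z_L + jZ_0·tanβl)/(Z_0 + jZ_L·tanβl)
     = 380·(941 + j1130)/(-271 + j739)

Z_in ≈ 354 − j614 Ω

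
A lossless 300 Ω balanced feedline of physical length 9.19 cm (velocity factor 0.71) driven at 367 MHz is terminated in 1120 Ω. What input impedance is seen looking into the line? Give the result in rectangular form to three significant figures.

λ = v/f = 0.71·c / 367 MHz = 0.58 m
βl = 2π·l/λ = 2π × 0.158 = 57°
tan(βl) = tan(57°) = 1.54
Z_in = Z_0·(Z_L + jZ_0·tanβl)/(Z_0 + jZ_L·tanβl)
     = 300·(1120 + j462)/(300 + j1720)

Z_in ≈ 111 − j176 Ω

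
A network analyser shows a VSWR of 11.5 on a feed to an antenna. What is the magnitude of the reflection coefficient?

|Γ| = (S − 1)/(S + 1) = (11.5 − 1)/(11.5 + 1) = 10.5/12.5

|Γ| ≈ 0.84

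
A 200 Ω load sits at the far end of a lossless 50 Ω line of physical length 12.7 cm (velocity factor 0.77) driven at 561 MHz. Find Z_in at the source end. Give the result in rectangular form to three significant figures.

Z_in ≈ 14.2 + j17.9 Ω

λ = v/f = 0.77·c / 561 MHz = 0.412 m
βl = 2π·l/λ = 2π × 0.308 = 111°
tan(βl) = tan(111°) = -2.6
Z_in = Z_0·(Z_L + jZ_0·tanβl)/(Z_0 + jZ_L·tanβl)
     = 50·(200 − j130)/(50 − j520)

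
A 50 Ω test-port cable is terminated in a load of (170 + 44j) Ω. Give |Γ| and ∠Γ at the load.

Γ ≈ 0.57 ∠ 8.83°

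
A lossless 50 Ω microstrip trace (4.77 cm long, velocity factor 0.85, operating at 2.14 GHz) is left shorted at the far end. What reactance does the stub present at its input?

X_in ≈ -36.2 Ω (capacitive)

λ = v/f = 0.85·c / 2.14 GHz = 0.119 m
βl = 2π·l/λ = 2π × 0.4 = 144°
tan(βl) = -0.724
For a shorted stub, Z_in = jZ_0·tan(βl)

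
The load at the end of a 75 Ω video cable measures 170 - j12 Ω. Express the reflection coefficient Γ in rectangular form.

Γ = (Z_L − Z_0)/(Z_L + Z_0) = (95 − j12)/(245 − j12)

Γ ≈ 0.389 − j0.0299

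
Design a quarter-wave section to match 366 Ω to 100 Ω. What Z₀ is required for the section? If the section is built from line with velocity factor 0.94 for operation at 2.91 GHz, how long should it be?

Z_qwt ≈ 191 Ω; length ≈ 2.42 cm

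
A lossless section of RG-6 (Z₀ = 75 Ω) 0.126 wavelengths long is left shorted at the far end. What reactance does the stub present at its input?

X_in ≈ 75.9 Ω (inductive)

βl = 2π × 0.126 = 45.4°
tan(βl) = 1.01
For a shorted stub, Z_in = jZ_0·tan(βl)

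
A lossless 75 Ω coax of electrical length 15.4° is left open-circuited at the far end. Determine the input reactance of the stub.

X_in ≈ -272 Ω (capacitive)

tan(βl) = 0.275
For an open-circuited stub, Z_in = −jZ_0·cot(βl) = −jZ_0/tan(βl)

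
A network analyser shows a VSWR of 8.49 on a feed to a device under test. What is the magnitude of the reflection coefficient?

|Γ| = (S − 1)/(S + 1) = (8.49 − 1)/(8.49 + 1) = 7.49/9.49

|Γ| ≈ 0.789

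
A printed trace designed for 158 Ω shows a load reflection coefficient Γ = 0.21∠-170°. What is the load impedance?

Z_L ≈ 104 − j7.91 Ω

Z_L = Z_0·(1 + Γ)/(1 − Γ) = 158·(0.793 − j0.0365)/(1.21 + j0.0365)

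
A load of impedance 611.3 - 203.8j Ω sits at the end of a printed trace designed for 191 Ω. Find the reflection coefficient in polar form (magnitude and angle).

Γ ≈ 0.564 ∠ -11.6°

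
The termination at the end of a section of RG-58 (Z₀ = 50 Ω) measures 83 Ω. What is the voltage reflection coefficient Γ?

Γ = 0.248

Γ = (Z_L − Z_0)/(Z_L + Z_0) = (83 − 50)/(83 + 50) = 33/133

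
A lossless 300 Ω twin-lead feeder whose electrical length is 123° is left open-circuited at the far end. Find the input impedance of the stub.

tan(βl) = -1.54
For an open-circuited stub, Z_in = −jZ_0·cot(βl) = −jZ_0/tan(βl)

Z_in ≈ +j195 Ω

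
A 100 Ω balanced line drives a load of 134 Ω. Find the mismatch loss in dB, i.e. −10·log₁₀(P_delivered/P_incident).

mismatch loss ≈ 0.0927 dB

Γ = (134 − 100)/(134 + 100) = 0.145
|Γ|² = 0.0211, so P_del/P_inc = 1 − |Γ|² = 0.979
ML = −10·log₁₀(1 − |Γ|²)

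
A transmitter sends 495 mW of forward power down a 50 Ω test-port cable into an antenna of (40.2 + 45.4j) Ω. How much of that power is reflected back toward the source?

P_reflected ≈ 105 mW

|Γ| = |(-9.8 + j45.4)/(90.2 + j45.4)| = 0.46
|Γ|² = 0.212
P_refl = |Γ|²·P_inc = 105 mW, P_del = (1 − |Γ|²)·P_inc = 390 mW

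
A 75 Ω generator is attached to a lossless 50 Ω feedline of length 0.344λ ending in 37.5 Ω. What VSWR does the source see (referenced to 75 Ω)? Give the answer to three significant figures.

VSWR ≈ 1.5

βl = 2π × 0.344 = 124°
tan(βl) = -1.49
Z_in = Z_0·(Z_L + jZ_0·tanβl)/(Z_0 + jZ_L·tanβl) = 53.7 − j14.5 Ω
Γ_s = (Z_in − Z_s)/(Z_in + Z_s) = (-21.3 − j14.5)/(129 − j14.5), |Γ_s| = 0.199
VSWR = (1 + |Γ_s|)/(1 − |Γ_s|)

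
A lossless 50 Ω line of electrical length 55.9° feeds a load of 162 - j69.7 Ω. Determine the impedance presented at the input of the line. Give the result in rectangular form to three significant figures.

Z_in ≈ 16 − j23.6 Ω

tan(βl) = tan(55.9°) = 1.48
Z_in = Z_0·(Z_L + jZ_0·tanβl)/(Z_0 + jZ_L·tanβl)
     = 50·(162 + j4.15)/(153 + j239)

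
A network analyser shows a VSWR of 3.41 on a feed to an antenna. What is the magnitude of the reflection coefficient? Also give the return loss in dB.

|Γ| ≈ 0.546; return loss ≈ 5.25 dB

|Γ| = (S − 1)/(S + 1) = (3.41 − 1)/(3.41 + 1) = 2.41/4.41
RL = −20·log₁₀|Γ| = −20·log₁₀(0.546)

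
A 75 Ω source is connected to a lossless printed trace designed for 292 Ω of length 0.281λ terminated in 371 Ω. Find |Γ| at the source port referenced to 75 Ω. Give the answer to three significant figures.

|Γ| ≈ 0.517

βl = 2π × 0.281 = 101°
tan(βl) = -5.07
Z_in = Z_0·(Z_L + jZ_0·tanβl)/(Z_0 + jZ_L·tanβl) = 233 + j21.4 Ω
Γ_s = (Z_in − Z_s)/(Z_in + Z_s) = (158 + j21.4)/(308 + j21.4), |Γ_s| = 0.517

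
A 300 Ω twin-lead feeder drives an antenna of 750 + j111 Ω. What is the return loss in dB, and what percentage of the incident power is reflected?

RL ≈ 7.15 dB; 19.3% of incident power reflected

Γ = (450 + j111)/(1050 + j111), |Γ| = 0.439
RL = −20·log₁₀(0.439) = 7.15 dB
P_refl/P_inc = |Γ|² = 0.193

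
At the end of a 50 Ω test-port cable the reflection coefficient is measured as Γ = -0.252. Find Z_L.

Z_L ≈ 29.9 Ω

Z_L = Z_0·(1 + Γ)/(1 − Γ) = 50·(0.748)/(1.25)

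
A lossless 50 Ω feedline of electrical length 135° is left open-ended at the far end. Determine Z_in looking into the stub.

tan(βl) = -1
For an open-ended stub, Z_in = −jZ_0·cot(βl) = −jZ_0/tan(βl)

Z_in ≈ +j50 Ω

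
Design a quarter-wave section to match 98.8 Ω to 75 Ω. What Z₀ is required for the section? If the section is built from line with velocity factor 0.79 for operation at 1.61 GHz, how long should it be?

Z_qwt = √(Z_0·R_L) = √(75 × 98.8) = √7410
λ = 0.79·c/f = 0.147 m, so l = λ/4 = 0.0368 m

Z_qwt ≈ 86.1 Ω; length ≈ 3.68 cm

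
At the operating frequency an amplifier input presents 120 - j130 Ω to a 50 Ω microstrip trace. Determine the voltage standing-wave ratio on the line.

Γ = (Z_L − Z_0)/(Z_L + Z_0) = (70 − j130)/(170 − j130)
|Γ| = 148/214 = 0.69
VSWR = (1 + |Γ|)/(1 − |Γ|) = 1.69/0.31

VSWR ≈ 5.45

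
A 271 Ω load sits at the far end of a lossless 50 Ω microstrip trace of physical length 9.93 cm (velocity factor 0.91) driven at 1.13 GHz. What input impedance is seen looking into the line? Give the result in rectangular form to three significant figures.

λ = v/f = 0.91·c / 1.13 GHz = 0.242 m
βl = 2π·l/λ = 2π × 0.411 = 148°
tan(βl) = tan(148°) = -0.626
Z_in = Z_0·(Z_L + jZ_0·tanβl)/(Z_0 + jZ_L·tanβl)
     = 50·(271 − j31.3)/(50 − j170)

Z_in ≈ 30.2 + j71 Ω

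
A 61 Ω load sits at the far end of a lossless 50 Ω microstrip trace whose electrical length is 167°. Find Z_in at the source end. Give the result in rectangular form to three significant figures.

Z_in ≈ 59.5 + j5.22 Ω

tan(βl) = tan(167°) = -0.231
Z_in = Z_0·(Z_L + jZ_0·tanβl)/(Z_0 + jZ_L·tanβl)
     = 50·(61 − j11.5)/(50 − j14.1)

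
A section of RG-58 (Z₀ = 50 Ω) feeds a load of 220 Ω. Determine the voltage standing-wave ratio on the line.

For a purely resistive load, VSWR = R_L/Z_0 or Z_0/R_L (whichever > 1) = 220/50

VSWR ≈ 4.4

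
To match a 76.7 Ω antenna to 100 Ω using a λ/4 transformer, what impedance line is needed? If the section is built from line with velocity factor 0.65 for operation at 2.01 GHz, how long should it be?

Z_qwt ≈ 87.6 Ω; length ≈ 2.43 cm

Z_qwt = √(Z_0·R_L) = √(100 × 76.7) = √7670
λ = 0.65·c/f = 0.097 m, so l = λ/4 = 0.0243 m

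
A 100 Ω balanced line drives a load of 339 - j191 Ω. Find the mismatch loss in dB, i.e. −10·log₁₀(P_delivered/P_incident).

Γ = (239 − j191)/(439 − j191), |Γ| = 0.639
|Γ|² = 0.408, so P_del/P_inc = 1 − |Γ|² = 0.592
ML = −10·log₁₀(1 − |Γ|²)

mismatch loss ≈ 2.28 dB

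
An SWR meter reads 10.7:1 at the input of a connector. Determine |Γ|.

|Γ| ≈ 0.829

|Γ| = (S − 1)/(S + 1) = (10.7 − 1)/(10.7 + 1) = 9.7/11.7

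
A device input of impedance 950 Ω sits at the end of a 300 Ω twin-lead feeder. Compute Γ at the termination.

Γ = 0.52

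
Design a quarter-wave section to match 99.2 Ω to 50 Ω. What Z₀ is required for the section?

Z_qwt ≈ 70.4 Ω

Z_qwt = √(Z_0·R_L) = √(50 × 99.2) = √4960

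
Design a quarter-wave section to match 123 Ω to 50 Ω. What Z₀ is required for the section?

Z_qwt = √(Z_0·R_L) = √(50 × 123) = √6150

Z_qwt ≈ 78.4 Ω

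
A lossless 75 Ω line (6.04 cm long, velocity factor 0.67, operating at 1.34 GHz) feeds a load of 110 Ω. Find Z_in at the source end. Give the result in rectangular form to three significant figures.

λ = v/f = 0.67·c / 1.34 GHz = 0.15 m
βl = 2π·l/λ = 2π × 0.403 = 145°
tan(βl) = tan(145°) = -0.701
Z_in = Z_0·(Z_L + jZ_0·tanβl)/(Z_0 + jZ_L·tanβl)
     = 75·(110 − j52.6)/(75 − j77.1)

Z_in ≈ 79.7 + j29.4 Ω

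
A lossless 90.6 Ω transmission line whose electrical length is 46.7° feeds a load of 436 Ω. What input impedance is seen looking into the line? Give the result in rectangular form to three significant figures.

tan(βl) = tan(46.7°) = 1.06
Z_in = Z_0·(Z_L + jZ_0·tanβl)/(Z_0 + jZ_L·tanβl)
     = 90.6·(436 + j96.1)/(90.6 + j463)

Z_in ≈ 34.2 − j78.7 Ω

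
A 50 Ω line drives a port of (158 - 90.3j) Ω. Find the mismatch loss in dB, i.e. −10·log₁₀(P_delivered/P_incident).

Γ = (108 − j90.3)/(208 − j90.3), |Γ| = 0.621
|Γ|² = 0.385, so P_del/P_inc = 1 − |Γ|² = 0.615
ML = −10·log₁₀(1 − |Γ|²)

mismatch loss ≈ 2.11 dB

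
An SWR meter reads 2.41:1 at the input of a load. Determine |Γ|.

|Γ| ≈ 0.413

|Γ| = (S − 1)/(S + 1) = (2.41 − 1)/(2.41 + 1) = 1.41/3.41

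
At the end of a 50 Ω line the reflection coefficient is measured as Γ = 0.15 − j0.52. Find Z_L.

Z_L = Z_0·(1 + Γ)/(1 − Γ) = 50·(1.15 − j0.52)/(0.85 + j0.52)

Z_L ≈ 35.6 − j52.4 Ω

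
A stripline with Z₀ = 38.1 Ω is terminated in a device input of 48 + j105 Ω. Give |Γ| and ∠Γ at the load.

Γ = (Z_L − Z_0)/(Z_L + Z_0) = (9.9 + j105)/(86.1 + j105)
|Γ| = 105/136 = 0.777

Γ ≈ 0.777 ∠ 34°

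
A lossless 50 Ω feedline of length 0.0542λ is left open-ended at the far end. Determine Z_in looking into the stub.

βl = 2π × 0.0542 = 19.5°
tan(βl) = 0.354
For an open-ended stub, Z_in = −jZ_0·cot(βl) = −jZ_0/tan(βl)

Z_in ≈ −j141 Ω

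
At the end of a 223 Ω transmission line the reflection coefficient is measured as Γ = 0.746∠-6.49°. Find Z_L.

Z_L ≈ 1340 − j508 Ω

Z_L = Z_0·(1 + Γ)/(1 − Γ) = 223·(1.74 − j0.0843)/(0.259 + j0.0843)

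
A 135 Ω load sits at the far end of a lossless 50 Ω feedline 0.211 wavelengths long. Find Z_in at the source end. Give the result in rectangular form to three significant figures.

βl = 2π × 0.211 = 76°
tan(βl) = tan(76°) = 4
Z_in = Z_0·(Z_L + jZ_0·tanβl)/(Z_0 + jZ_L·tanβl)
     = 50·(135 + j200)/(50 + j540)

Z_in ≈ 19.5 − j10.7 Ω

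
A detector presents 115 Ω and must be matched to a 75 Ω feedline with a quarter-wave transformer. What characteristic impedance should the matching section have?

Z_qwt = √(Z_0·R_L) = √(75 × 115) = √8625

Z_qwt ≈ 92.9 Ω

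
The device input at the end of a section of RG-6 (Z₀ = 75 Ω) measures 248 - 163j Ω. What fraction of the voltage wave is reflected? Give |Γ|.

|Γ| ≈ 0.657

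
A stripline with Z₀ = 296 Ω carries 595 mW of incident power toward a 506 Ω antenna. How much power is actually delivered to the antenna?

Γ = (506 − 296)/(506 + 296) = 0.262
|Γ|² = 0.0686
P_refl = |Γ|²·P_inc = 40.8 mW, P_del = (1 − |Γ|²)·P_inc = 554 mW

P_delivered ≈ 554 mW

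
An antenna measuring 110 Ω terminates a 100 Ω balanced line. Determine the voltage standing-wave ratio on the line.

For a purely resistive load, VSWR = R_L/Z_0 or Z_0/R_L (whichever > 1) = 110/100

VSWR ≈ 1.1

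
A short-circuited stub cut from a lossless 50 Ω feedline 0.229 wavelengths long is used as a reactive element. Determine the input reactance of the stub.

βl = 2π × 0.229 = 82.4°
tan(βl) = 7.53
For a short-circuited stub, Z_in = jZ_0·tan(βl)

X_in ≈ 377 Ω (inductive)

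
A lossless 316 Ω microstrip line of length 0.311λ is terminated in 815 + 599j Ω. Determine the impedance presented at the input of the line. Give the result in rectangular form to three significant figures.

Z_in ≈ 79.4 + j56.7 Ω

βl = 2π × 0.311 = 112°
tan(βl) = tan(112°) = -2.48
Z_in = Z_0·(Z_L + jZ_0·tanβl)/(Z_0 + jZ_L·tanβl)
     = 316·(815 − j185)/(1800 − j2020)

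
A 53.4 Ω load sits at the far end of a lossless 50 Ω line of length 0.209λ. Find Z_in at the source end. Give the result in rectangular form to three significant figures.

Z_in ≈ 47.2 − j1.53 Ω

βl = 2π × 0.209 = 75.2°
tan(βl) = tan(75.2°) = 3.8
Z_in = Z_0·(Z_L + jZ_0·tanβl)/(Z_0 + jZ_L·tanβl)
     = 50·(53.4 + j190)/(50 + j203)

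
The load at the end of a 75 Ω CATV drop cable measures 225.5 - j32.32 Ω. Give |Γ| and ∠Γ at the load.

Γ = (Z_L − Z_0)/(Z_L + Z_0) = (150.5 − j32.32)/(300.5 − j32.32)
|Γ| = 154/302 = 0.509

Γ ≈ 0.509 ∠ -5.98°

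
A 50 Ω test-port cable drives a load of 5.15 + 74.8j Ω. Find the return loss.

Γ = (-44.85 + j74.8)/(55.15 + j74.8), |Γ| = 0.938
RL = −20·log₁₀|Γ| = −20·log₁₀(0.938)

RL ≈ 0.552 dB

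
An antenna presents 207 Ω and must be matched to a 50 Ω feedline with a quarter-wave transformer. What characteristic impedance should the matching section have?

Z_qwt ≈ 102 Ω

Z_qwt = √(Z_0·R_L) = √(50 × 207) = √10350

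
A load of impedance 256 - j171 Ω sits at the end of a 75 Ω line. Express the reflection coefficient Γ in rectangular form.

Γ = (Z_L − Z_0)/(Z_L + Z_0) = (181 − j171)/(331 − j171)

Γ ≈ 0.642 − j0.185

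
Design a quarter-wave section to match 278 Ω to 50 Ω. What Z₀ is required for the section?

Z_qwt ≈ 118 Ω

Z_qwt = √(Z_0·R_L) = √(50 × 278) = √13900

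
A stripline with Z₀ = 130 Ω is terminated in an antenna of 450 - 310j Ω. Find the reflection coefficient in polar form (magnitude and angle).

Γ = (Z_L − Z_0)/(Z_L + Z_0) = (320 − j310)/(580 − j310)
|Γ| = 446/658 = 0.677

Γ ≈ 0.677 ∠ -16°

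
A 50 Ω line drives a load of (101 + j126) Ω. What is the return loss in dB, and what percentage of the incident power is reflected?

RL ≈ 3.21 dB; 47.8% of incident power reflected

Γ = (51 + j126)/(151 + j126), |Γ| = 0.691
RL = −20·log₁₀(0.691) = 3.21 dB
P_refl/P_inc = |Γ|² = 0.478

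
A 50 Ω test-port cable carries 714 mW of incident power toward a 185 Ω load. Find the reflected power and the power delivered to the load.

Γ = (185 − 50)/(185 + 50) = 0.574
|Γ|² = 0.33
P_refl = |Γ|²·P_inc = 236 mW, P_del = (1 − |Γ|²)·P_inc = 478 mW

P_reflected ≈ 236 mW; P_delivered ≈ 478 mW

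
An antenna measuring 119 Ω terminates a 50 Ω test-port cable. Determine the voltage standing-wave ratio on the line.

Γ = (119 − 50)/(119 + 50) = 0.408
VSWR = (1 + 0.408)/(1 − 0.408)

VSWR ≈ 2.38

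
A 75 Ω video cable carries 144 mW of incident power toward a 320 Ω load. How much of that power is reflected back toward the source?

P_reflected ≈ 55.4 mW

Γ = (320 − 75)/(320 + 75) = 0.62
|Γ|² = 0.385
P_refl = |Γ|²·P_inc = 55.4 mW, P_del = (1 − |Γ|²)·P_inc = 88.6 mW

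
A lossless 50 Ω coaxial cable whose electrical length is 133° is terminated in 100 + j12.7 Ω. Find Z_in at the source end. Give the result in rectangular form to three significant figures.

tan(βl) = tan(133°) = -1.07
Z_in = Z_0·(Z_L + jZ_0·tanβl)/(Z_0 + jZ_L·tanβl)
     = 50·(100 − j40.9)/(63.6 − j107)

Z_in ≈ 34.6 + j26.1 Ω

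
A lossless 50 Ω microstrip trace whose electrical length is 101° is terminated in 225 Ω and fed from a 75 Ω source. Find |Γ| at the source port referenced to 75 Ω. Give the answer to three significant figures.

|Γ| ≈ 0.737

tan(βl) = -5.14
Z_in = Z_0·(Z_L + jZ_0·tanβl)/(Z_0 + jZ_L·tanβl) = 11.5 + j9.22 Ω
Γ_s = (Z_in − Z_s)/(Z_in + Z_s) = (-63.5 + j9.22)/(86.5 + j9.22), |Γ_s| = 0.737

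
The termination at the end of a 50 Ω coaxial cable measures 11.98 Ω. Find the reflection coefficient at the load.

Γ = -0.613

Γ = (Z_L − Z_0)/(Z_L + Z_0) = (11.98 − 50)/(11.98 + 50) = -38.02/61.98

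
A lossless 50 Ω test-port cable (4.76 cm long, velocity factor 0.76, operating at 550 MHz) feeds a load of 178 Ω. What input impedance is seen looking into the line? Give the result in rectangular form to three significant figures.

Z_in ≈ 29.2 − j47.5 Ω

λ = v/f = 0.76·c / 550 MHz = 0.415 m
βl = 2π·l/λ = 2π × 0.115 = 41.3°
tan(βl) = tan(41.3°) = 0.88
Z_in = Z_0·(Z_L + jZ_0·tanβl)/(Z_0 + jZ_L·tanβl)
     = 50·(178 + j44)/(50 + j157)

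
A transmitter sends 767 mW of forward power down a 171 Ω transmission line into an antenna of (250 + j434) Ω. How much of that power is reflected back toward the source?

|Γ| = |(79 + j434)/(421 + j434)| = 0.73
|Γ|² = 0.532
P_refl = |Γ|²·P_inc = 408 mW, P_del = (1 − |Γ|²)·P_inc = 359 mW

P_reflected ≈ 408 mW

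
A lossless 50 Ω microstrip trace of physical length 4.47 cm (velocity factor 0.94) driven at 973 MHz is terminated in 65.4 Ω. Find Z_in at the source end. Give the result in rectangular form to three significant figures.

Z_in ≈ 44.1 − j11.2 Ω

λ = v/f = 0.94·c / 973 MHz = 0.29 m
βl = 2π·l/λ = 2π × 0.154 = 55.5°
tan(βl) = tan(55.5°) = 1.46
Z_in = Z_0·(Z_L + jZ_0·tanβl)/(Z_0 + jZ_L·tanβl)
     = 50·(65.4 + j72.8)/(50 + j95.2)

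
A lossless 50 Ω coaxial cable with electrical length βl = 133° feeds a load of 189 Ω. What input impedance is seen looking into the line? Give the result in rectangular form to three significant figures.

tan(βl) = tan(133°) = -1.07
Z_in = Z_0·(Z_L + jZ_0·tanβl)/(Z_0 + jZ_L·tanβl)
     = 50·(189 − j53.6)/(50 − j203)

Z_in ≈ 23.3 + j40.9 Ω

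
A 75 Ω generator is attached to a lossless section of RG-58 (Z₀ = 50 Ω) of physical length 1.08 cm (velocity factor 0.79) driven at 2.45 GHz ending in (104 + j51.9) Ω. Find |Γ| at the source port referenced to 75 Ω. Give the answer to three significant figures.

|Γ| ≈ 0.404

λ = v/f = 0.79·c / 2.45 GHz = 0.0967 m
βl = 2π·l/λ = 2π × 0.112 = 40.2°
tan(βl) = 0.845
Z_in = Z_0·(Z_L + jZ_0·tanβl)/(Z_0 + jZ_L·tanβl) = 57.4 − j55.2 Ω
Γ_s = (Z_in − Z_s)/(Z_in + Z_s) = (-17.6 − j55.2)/(132 − j55.2), |Γ_s| = 0.404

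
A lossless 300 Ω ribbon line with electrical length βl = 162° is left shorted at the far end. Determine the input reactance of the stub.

X_in ≈ -97.5 Ω (capacitive)

tan(βl) = -0.325
For a shorted stub, Z_in = jZ_0·tan(βl)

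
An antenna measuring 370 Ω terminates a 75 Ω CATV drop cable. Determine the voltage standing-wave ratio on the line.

VSWR ≈ 4.93

For a purely resistive load, VSWR = R_L/Z_0 or Z_0/R_L (whichever > 1) = 370/75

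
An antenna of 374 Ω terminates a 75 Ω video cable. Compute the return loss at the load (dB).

Γ = (374 − 75)/(374 + 75) = 0.666
RL = −20·log₁₀|Γ| = −20·log₁₀(0.666)

RL ≈ 3.53 dB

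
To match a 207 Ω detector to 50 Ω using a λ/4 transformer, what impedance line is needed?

Z_qwt ≈ 102 Ω

Z_qwt = √(Z_0·R_L) = √(50 × 207) = √10350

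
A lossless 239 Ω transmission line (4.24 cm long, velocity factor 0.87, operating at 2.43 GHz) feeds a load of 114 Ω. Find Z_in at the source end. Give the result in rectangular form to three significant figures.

λ = v/f = 0.87·c / 2.43 GHz = 0.107 m
βl = 2π·l/λ = 2π × 0.395 = 142°
tan(βl) = tan(142°) = -0.778
Z_in = Z_0·(Z_L + jZ_0·tanβl)/(Z_0 + jZ_L·tanβl)
     = 239·(114 − j186)/(239 − j88.7)

Z_in ≈ 161 − j126 Ω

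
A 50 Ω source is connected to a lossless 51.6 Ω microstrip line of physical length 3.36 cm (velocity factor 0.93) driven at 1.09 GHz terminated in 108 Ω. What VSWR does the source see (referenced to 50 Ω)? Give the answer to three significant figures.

VSWR ≈ 2.09

λ = v/f = 0.93·c / 1.09 GHz = 0.256 m
βl = 2π·l/λ = 2π × 0.131 = 47.3°
tan(βl) = 1.08
Z_in = Z_0·(Z_L + jZ_0·tanβl)/(Z_0 + jZ_L·tanβl) = 38.3 − j30.8 Ω
Γ_s = (Z_in − Z_s)/(Z_in + Z_s) = (-11.7 − j30.8)/(88.3 − j30.8), |Γ_s| = 0.353
VSWR = (1 + |Γ_s|)/(1 − |Γ_s|)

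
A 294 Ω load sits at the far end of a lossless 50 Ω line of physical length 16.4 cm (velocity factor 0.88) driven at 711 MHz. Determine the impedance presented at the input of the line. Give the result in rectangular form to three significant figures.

Z_in ≈ 55.4 + j106 Ω

λ = v/f = 0.88·c / 711 MHz = 0.371 m
βl = 2π·l/λ = 2π × 0.442 = 159°
tan(βl) = tan(159°) = -0.384
Z_in = Z_0·(Z_L + jZ_0·tanβl)/(Z_0 + jZ_L·tanβl)
     = 50·(294 − j19.2)/(50 − j113)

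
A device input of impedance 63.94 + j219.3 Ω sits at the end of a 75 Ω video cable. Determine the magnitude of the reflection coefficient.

|Γ| ≈ 0.846

Γ = (Z_L − Z_0)/(Z_L + Z_0) = (-11.06 + j219.3)/(138.9 + j219.3)
|Γ| = 220/260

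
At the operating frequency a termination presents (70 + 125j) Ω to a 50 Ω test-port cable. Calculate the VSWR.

VSWR ≈ 6.42

Γ = (Z_L − Z_0)/(Z_L + Z_0) = (20 + j125)/(120 + j125)
|Γ| = 127/173 = 0.731
VSWR = (1 + |Γ|)/(1 − |Γ|) = 1.73/0.269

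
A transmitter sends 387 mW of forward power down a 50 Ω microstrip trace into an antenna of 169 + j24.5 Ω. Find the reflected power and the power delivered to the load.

P_reflected ≈ 118 mW; P_delivered ≈ 269 mW

|Γ| = |(119 + j24.5)/(219 + j24.5)| = 0.551
|Γ|² = 0.304
P_refl = |Γ|²·P_inc = 118 mW, P_del = (1 − |Γ|²)·P_inc = 269 mW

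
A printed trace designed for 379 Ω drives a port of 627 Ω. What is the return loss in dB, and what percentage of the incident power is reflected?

Γ = (627 − 379)/(627 + 379) = 0.247
RL = −20·log₁₀(0.247) = 12.2 dB
P_refl/P_inc = |Γ|² = 0.0608

RL ≈ 12.2 dB; 6.08% of incident power reflected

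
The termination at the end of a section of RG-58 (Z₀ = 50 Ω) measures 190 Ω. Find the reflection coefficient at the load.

Γ = 0.583

Γ = (Z_L − Z_0)/(Z_L + Z_0) = (190 − 50)/(190 + 50) = 140/240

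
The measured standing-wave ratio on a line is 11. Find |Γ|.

|Γ| ≈ 0.833

|Γ| = (S − 1)/(S + 1) = (11 − 1)/(11 + 1) = 10/12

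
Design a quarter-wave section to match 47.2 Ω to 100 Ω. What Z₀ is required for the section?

Z_qwt ≈ 68.7 Ω

Z_qwt = √(Z_0·R_L) = √(100 × 47.2) = √4720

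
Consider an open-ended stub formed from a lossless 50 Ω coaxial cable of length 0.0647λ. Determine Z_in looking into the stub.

Z_in ≈ −j116 Ω

βl = 2π × 0.0647 = 23.3°
tan(βl) = 0.431
For an open-ended stub, Z_in = −jZ_0·cot(βl) = −jZ_0/tan(βl)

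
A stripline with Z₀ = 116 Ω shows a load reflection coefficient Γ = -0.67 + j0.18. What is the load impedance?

Z_L ≈ 21.3 + j14.8 Ω

Z_L = Z_0·(1 + Γ)/(1 − Γ) = 116·(0.33 + j0.18)/(1.67 − j0.18)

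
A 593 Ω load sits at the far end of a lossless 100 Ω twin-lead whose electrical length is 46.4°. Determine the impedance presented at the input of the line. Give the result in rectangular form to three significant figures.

tan(βl) = tan(46.4°) = 1.05
Z_in = Z_0·(Z_L + jZ_0·tanβl)/(Z_0 + jZ_L·tanβl)
     = 100·(593 + j105)/(100 + j623)

Z_in ≈ 31.3 − j90.2 Ω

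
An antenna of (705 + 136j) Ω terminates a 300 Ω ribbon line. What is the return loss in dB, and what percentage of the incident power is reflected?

RL ≈ 7.51 dB; 17.7% of incident power reflected

Γ = (405 + j136)/(1005 + j136), |Γ| = 0.421
RL = −20·log₁₀(0.421) = 7.51 dB
P_refl/P_inc = |Γ|² = 0.177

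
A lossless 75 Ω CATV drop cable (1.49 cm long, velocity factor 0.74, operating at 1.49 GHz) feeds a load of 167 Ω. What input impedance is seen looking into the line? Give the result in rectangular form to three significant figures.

λ = v/f = 0.74·c / 1.49 GHz = 0.149 m
βl = 2π·l/λ = 2π × 0.1 = 36°
tan(βl) = tan(36°) = 0.727
Z_in = Z_0·(Z_L + jZ_0·tanβl)/(Z_0 + jZ_L·tanβl)
     = 75·(167 + j54.5)/(75 + j121)

Z_in ≈ 70.5 − j59.6 Ω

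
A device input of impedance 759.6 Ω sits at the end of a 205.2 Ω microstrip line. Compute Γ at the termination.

Γ = 0.575

Γ = (Z_L − Z_0)/(Z_L + Z_0) = (759.6 − 205.2)/(759.6 + 205.2) = 554.4/964.8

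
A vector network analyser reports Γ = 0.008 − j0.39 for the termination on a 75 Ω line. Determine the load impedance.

Z_L = Z_0·(1 + Γ)/(1 − Γ) = 75·(1.01 − j0.39)/(0.992 + j0.39)

Z_L ≈ 56 − j51.5 Ω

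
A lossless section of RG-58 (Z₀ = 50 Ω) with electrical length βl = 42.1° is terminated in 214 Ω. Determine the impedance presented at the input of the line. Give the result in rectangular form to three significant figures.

tan(βl) = tan(42.1°) = 0.904
Z_in = Z_0·(Z_L + jZ_0·tanβl)/(Z_0 + jZ_L·tanβl)
     = 50·(214 + j45.2)/(50 + j193)

Z_in ≈ 24.4 − j49 Ω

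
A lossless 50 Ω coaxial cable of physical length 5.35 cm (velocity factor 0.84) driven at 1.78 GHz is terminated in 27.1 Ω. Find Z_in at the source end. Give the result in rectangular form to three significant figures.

λ = v/f = 0.84·c / 1.78 GHz = 0.142 m
βl = 2π·l/λ = 2π × 0.378 = 136°
tan(βl) = tan(136°) = -0.964
Z_in = Z_0·(Z_L + jZ_0·tanβl)/(Z_0 + jZ_L·tanβl)
     = 50·(27.1 − j48.2)/(50 − j26.1)

Z_in ≈ 41.1 − j26.7 Ω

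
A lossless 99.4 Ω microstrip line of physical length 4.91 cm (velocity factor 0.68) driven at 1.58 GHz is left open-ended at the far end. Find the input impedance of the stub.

λ = v/f = 0.68·c / 1.58 GHz = 0.129 m
βl = 2π·l/λ = 2π × 0.38 = 137°
tan(βl) = -0.936
For an open-ended stub, Z_in = −jZ_0·cot(βl) = −jZ_0/tan(βl)

Z_in ≈ +j106 Ω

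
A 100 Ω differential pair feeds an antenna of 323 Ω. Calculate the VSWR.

Γ = (323 − 100)/(323 + 100) = 0.527
VSWR = (1 + 0.527)/(1 − 0.527)

VSWR ≈ 3.23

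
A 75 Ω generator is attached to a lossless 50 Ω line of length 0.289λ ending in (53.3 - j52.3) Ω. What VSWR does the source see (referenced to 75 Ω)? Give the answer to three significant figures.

VSWR ≈ 2.99

βl = 2π × 0.289 = 104°
tan(βl) = -4
Z_in = Z_0·(Z_L + jZ_0·tanβl)/(Z_0 + jZ_L·tanβl) = 32 + j36.4 Ω
Γ_s = (Z_in − Z_s)/(Z_in + Z_s) = (-43 + j36.4)/(107 + j36.4), |Γ_s| = 0.498
VSWR = (1 + |Γ_s|)/(1 − |Γ_s|)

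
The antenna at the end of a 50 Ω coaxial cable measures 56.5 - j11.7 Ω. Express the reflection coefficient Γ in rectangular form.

Γ ≈ 0.0722 − j0.102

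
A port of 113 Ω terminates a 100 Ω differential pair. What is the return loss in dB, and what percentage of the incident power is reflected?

RL ≈ 24.3 dB; 0.373% of incident power reflected

Γ = (113 − 100)/(113 + 100) = 0.061
RL = −20·log₁₀(0.061) = 24.3 dB
P_refl/P_inc = |Γ|² = 0.00373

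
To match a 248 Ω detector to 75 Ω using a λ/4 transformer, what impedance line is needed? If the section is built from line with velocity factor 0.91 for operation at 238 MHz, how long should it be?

Z_qwt = √(Z_0·R_L) = √(75 × 248) = √18600
λ = 0.91·c/f = 1.15 m, so l = λ/4 = 0.287 m

Z_qwt ≈ 136 Ω; length ≈ 28.7 cm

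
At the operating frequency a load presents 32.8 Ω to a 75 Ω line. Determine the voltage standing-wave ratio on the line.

VSWR ≈ 2.29

Γ = (32.8 − 75)/(32.8 + 75) = -0.391
VSWR = (1 + 0.391)/(1 − 0.391)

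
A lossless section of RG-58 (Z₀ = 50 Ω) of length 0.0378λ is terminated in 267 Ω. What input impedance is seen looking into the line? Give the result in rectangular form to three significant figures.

βl = 2π × 0.0378 = 13.6°
tan(βl) = tan(13.6°) = 0.242
Z_in = Z_0·(Z_L + jZ_0·tanβl)/(Z_0 + jZ_L·tanβl)
     = 50·(267 + j12.1)/(50 + j64.6)

Z_in ≈ 106 − j125 Ω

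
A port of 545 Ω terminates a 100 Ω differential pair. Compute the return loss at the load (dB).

Γ = (545 − 100)/(545 + 100) = 0.69
RL = −20·log₁₀|Γ| = −20·log₁₀(0.69)

RL ≈ 3.22 dB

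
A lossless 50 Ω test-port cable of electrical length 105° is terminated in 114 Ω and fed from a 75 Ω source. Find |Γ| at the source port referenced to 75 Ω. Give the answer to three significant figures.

|Γ| ≈ 0.536

tan(βl) = -3.73
Z_in = Z_0·(Z_L + jZ_0·tanβl)/(Z_0 + jZ_L·tanβl) = 23.2 + j10.7 Ω
Γ_s = (Z_in − Z_s)/(Z_in + Z_s) = (-51.8 + j10.7)/(98.2 + j10.7), |Γ_s| = 0.536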